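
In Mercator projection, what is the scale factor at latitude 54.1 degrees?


SF = 1 / cos(54.1) = 1 / 0.586372 = 1.705

1.705


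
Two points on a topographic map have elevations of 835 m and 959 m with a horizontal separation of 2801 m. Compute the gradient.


gradient = (959 - 835) / 2801 = 124 / 2801 = 0.0443

0.0443


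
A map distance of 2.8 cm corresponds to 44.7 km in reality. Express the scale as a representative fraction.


ground = 44.7 km = 4470000 cm; RF denominator = ground / map = 4470000 / 2.8 ≈ 1596429; RF = 1:1596429

1:1596429


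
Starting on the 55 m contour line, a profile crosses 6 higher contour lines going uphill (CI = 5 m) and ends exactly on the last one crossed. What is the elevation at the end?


elevation = 55 + 6 * 5 = 85 m

85 m


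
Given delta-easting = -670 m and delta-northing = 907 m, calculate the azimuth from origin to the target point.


az = atan2(-670, 907) = -36.5 deg
adjusted to 0-360: 323.5 degrees

323.5 degrees


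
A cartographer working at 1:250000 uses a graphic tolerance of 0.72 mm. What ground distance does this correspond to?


ground = 0.72 mm * 250000 / 1000 = 180.0 m

180.0 m


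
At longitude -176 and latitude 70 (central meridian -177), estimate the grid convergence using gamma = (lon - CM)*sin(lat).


gamma = (-176 - -177) * sin(70) = 1 * 0.939693 = 0.94 degrees

0.94 degrees


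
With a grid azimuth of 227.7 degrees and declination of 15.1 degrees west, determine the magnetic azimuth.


magnetic azimuth = grid azimuth - declination (east +ve)
mag_az = 227.7 - -15.1 = 242.8 degrees

242.8 degrees


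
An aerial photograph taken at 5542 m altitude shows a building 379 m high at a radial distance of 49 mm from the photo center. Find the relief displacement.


d = h * r / H = 379 * 49 / 5542 = 3.35 mm

3.35 mm


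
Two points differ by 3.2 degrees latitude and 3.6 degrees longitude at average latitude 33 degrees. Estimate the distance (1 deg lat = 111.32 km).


dlat_km = 3.2 * 111.32 = 356.224
dlon_km = 3.6 * 111.32 * cos(33) ≈ 336.099
dist = sqrt(356.224^2 + 336.099^2) ≈ 489.8 km

489.8 km


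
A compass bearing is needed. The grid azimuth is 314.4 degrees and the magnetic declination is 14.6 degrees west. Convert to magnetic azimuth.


magnetic azimuth = grid azimuth - declination (east +ve)
mag_az = 314.4 - -14.6 = 329.0 degrees

329.0 degrees


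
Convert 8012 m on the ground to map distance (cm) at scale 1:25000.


map_cm = 8012 * 100 / 25000 = 32.048 cm ≈ 32.05 cm

32.05 cm


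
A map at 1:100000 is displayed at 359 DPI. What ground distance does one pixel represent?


pixel_cm = 2.54 / 359 ≈ 0.007075 cm
ground = pixel_cm * 100000 / 100 = 2.54 * 100000 / (359 * 100) = 254000 / 35900 ≈ 7.08 m

7.08 m


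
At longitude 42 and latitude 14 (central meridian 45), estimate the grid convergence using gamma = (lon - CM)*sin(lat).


gamma = (42 - 45) * sin(14) = -3 * 0.241922 = -0.726 degrees

-0.726 degrees


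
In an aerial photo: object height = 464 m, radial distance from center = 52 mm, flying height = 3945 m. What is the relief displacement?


d = h * r / H = 464 * 52 / 3945 = 6.12 mm

6.12 mm


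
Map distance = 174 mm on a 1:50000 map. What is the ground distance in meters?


ground = 174 mm * 50000 / 1000 = 8700.0 m

8700.0 m


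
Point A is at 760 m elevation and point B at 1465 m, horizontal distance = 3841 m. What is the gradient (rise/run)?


gradient = (1465 - 760) / 3841 = 705 / 3841 = 0.1835

0.1835


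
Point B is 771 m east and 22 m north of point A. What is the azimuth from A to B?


az = atan2(771, 22) = 88.4 deg
adjusted to 0-360: 88.4 degrees

88.4 degrees


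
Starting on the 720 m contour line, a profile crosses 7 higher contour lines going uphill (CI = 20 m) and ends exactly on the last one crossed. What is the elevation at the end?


elevation = 720 + 7 * 20 = 860 m

860 m


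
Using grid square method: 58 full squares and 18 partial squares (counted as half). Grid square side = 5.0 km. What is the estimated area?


effective squares = 58 + 18 * 0.5 = 67.0
area = 67.0 * 25.0 = 1675.0 km^2

1675.0 km^2


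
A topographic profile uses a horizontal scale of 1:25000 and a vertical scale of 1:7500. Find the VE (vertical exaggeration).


VE = horizontal_scale / vertical_scale = 25000 / 7500 ≈ 3.3

3.3x


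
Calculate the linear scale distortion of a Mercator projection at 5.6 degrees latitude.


SF = 1 / cos(5.6) = 1 / 0.995227 = 1.005

1.005


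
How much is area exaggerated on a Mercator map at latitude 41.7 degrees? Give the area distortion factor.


area_distortion = 1/cos^2(41.7) = 1.794

1.794


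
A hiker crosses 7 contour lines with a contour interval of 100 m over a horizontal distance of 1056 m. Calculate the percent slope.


elevation change = 7 * 100 = 700 m
slope = 700 / 1056 * 100 = 66.3%

66.3%


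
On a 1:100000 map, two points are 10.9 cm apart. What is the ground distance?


ground = 10.9 cm * 100000 / 100 = 10900.0 m = 10.9 km

10.9 km


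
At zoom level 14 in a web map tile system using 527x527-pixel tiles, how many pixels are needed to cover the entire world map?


tiles per axis = 2^14 = 16384
total tiles = 16384^2 = 268435456
pixels per axis = 16384 * 527 = 8634368
total pixels = 8634368^2 = 74552310759424

74552310759424 pixels


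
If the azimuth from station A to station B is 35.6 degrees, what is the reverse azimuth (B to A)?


back azimuth = (35.6 + 180) mod 360 = 215.6 degrees

215.6 degrees


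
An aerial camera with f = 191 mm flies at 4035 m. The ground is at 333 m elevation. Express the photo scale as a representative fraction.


scale = f / (H - h) = 191 mm / 3702 m = 191 / 3702000 = 1:19382

1:19382


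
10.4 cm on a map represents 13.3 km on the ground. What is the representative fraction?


ground = 13.3 km = 1330000 cm; RF denominator = ground / map = 1330000 / 10.4 ≈ 127885; RF = 1:127885

1:127885


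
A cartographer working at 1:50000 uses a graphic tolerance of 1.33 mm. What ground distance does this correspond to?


ground = 1.33 mm * 50000 / 1000 = 66.5 m

66.5 m


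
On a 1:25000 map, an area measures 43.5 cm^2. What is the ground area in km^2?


ground_area = 43.5 * (25000/100)^2 = 2718750.0 m^2 = 2.71875 km^2 ≈ 2.719 km^2

2.719 km^2


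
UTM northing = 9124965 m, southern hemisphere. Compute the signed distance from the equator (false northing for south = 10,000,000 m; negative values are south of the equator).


For southern: actual = 9124965 - 10000000 = -875035 m

-875035 m


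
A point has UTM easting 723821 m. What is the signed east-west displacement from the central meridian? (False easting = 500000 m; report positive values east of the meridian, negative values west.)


displacement = 723821 - 500000 = 223821 m

223821 m


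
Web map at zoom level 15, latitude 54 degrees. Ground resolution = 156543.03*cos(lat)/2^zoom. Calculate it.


res = 156543.03 * cos(54) / 2^15 = 156543.03 * 0.58778525 / 32768 = 2.81 m/pixel

2.81 m/pixel


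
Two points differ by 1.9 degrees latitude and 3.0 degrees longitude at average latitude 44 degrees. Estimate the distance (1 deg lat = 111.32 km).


dlat_km = 1.9 * 111.32 = 211.508
dlon_km = 3.0 * 111.32 * cos(44) ≈ 240.231
dist = sqrt(211.508^2 + 240.231^2) ≈ 320.1 km

320.1 km


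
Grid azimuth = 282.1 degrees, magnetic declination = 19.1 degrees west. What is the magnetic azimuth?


magnetic azimuth = grid azimuth - declination (east +ve)
mag_az = 282.1 - -19.1 = 301.2 degrees

301.2 degrees


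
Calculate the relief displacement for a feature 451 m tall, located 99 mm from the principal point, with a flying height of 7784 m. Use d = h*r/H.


d = h * r / H = 451 * 99 / 7784 = 5.74 mm

5.74 mm


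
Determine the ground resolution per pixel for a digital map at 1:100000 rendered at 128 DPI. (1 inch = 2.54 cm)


pixel_cm = 2.54 / 128 ≈ 0.019844 cm
ground = pixel_cm * 100000 / 100 = 2.54 * 100000 / (128 * 100) = 254000 / 12800 ≈ 19.84 m

19.84 m


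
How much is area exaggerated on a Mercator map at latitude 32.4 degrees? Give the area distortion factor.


area_distortion = 1/cos^2(32.4) = 1.403

1.403


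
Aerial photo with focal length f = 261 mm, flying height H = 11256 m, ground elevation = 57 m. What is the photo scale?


scale = f / (H - h) = 261 mm / 11199 m = 261 / 11199000 = 1:42908

1:42908


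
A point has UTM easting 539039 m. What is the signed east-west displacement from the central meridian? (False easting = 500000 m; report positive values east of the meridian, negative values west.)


displacement = 539039 - 500000 = 39039 m

39039 m


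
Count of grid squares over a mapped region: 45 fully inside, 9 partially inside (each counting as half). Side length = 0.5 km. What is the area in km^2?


effective squares = 45 + 9 * 0.5 = 49.5
area = 49.5 * 0.25 = 12.375 km^2

12.375 km^2


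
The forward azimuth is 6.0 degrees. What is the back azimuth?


back azimuth = (6.0 + 180) mod 360 = 186.0 degrees

186.0 degrees


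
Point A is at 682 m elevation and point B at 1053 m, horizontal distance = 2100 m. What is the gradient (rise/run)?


gradient = (1053 - 682) / 2100 = 371 / 2100 = 0.1767

0.1767


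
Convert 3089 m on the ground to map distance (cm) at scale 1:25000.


map_cm = 3089 * 100 / 25000 = 12.356 cm ≈ 12.36 cm

12.36 cm


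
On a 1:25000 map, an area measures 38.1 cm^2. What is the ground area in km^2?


ground_area = 38.1 * (25000/100)^2 = 2381250.0 m^2 = 2.38125 km^2 ≈ 2.381 km^2

2.381 km^2


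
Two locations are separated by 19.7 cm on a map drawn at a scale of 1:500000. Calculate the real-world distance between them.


ground = 19.7 cm * 500000 / 100 = 98500.0 m = 98.5 km

98.5 km


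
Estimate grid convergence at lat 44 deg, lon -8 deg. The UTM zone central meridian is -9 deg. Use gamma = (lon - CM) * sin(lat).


gamma = (-8 - -9) * sin(44) = 1 * 0.694658 = 0.695 degrees

0.695 degrees


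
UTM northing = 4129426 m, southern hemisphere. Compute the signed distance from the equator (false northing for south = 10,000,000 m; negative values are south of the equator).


For southern: actual = 4129426 - 10000000 = -5870574 m

-5870574 m


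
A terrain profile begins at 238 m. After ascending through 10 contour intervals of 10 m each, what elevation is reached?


elevation = 238 + 10 * 10 = 338 m

338 m


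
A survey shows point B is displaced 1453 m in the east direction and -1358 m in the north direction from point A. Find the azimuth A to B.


az = atan2(1453, -1358) = 133.1 deg
adjusted to 0-360: 133.1 degrees

133.1 degrees


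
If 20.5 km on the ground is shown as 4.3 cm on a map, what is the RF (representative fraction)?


ground = 20.5 km = 2050000 cm; RF denominator = ground / map = 2050000 / 4.3 ≈ 476744; RF = 1:476744

1:476744


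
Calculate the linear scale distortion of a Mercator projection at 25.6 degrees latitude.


SF = 1 / cos(25.6) = 1 / 0.901833 = 1.109

1.109


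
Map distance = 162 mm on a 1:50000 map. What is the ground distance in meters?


ground = 162 mm * 50000 / 1000 = 8100.0 m

8100.0 m


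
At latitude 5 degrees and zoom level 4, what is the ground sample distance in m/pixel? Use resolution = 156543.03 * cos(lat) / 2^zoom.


res = 156543.03 * cos(5) / 2^4 = 156543.03 * 0.9961947 / 16 = 9746.71 m/pixel

9746.71 m/pixel


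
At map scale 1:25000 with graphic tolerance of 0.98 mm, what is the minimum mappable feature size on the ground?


ground = 0.98 mm * 25000 / 1000 = 24.5 m

24.5 m


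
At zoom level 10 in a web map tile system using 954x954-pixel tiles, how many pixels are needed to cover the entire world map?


tiles per axis = 2^10 = 1024
total tiles = 1024^2 = 1048576
pixels per axis = 1024 * 954 = 976896
total pixels = 976896^2 = 954325794816

954325794816 pixels


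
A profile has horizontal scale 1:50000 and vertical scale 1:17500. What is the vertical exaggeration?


VE = horizontal_scale / vertical_scale = 50000 / 17500 ≈ 2.9

2.9x


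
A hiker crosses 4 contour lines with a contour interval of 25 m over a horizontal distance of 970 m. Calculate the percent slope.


elevation change = 4 * 25 = 100 m
slope = 100 / 970 * 100 = 10.3%

10.3%


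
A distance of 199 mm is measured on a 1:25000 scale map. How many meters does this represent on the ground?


ground = 199 mm * 25000 / 1000 = 4975.0 m

4975.0 m


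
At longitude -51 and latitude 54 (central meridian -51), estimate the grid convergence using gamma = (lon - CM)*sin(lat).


gamma = (-51 - -51) * sin(54) = 0 * 0.809017 = 0.0 degrees

0.0 degrees


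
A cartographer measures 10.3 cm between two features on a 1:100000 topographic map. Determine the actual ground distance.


ground = 10.3 cm * 100000 / 100 = 10300.0 m = 10.3 km

10.3 km


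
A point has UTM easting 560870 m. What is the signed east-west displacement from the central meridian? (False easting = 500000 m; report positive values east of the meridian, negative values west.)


displacement = 560870 - 500000 = 60870 m

60870 m


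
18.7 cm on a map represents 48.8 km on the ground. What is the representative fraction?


ground = 48.8 km = 4880000 cm; RF denominator = ground / map = 4880000 / 18.7 ≈ 260963; RF = 1:260963

1:260963


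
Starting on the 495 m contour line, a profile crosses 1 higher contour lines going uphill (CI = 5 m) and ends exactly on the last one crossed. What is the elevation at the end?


elevation = 495 + 1 * 5 = 500 m

500 m


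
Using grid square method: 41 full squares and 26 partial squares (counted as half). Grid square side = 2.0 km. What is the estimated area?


effective squares = 41 + 26 * 0.5 = 54.0
area = 54.0 * 4.0 = 216.0 km^2

216.0 km^2


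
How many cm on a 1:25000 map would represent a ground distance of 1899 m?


map_cm = 1899 * 100 / 25000 = 7.596 cm ≈ 7.6 cm

7.6 cm


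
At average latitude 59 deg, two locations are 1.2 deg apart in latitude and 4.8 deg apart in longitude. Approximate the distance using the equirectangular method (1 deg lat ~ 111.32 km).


dlat_km = 1.2 * 111.32 = 133.584
dlon_km = 4.8 * 111.32 * cos(59) ≈ 275.203
dist = sqrt(133.584^2 + 275.203^2) ≈ 305.9 km

305.9 km


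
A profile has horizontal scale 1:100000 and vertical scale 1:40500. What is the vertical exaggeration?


VE = horizontal_scale / vertical_scale = 100000 / 40500 ≈ 2.5

2.5x


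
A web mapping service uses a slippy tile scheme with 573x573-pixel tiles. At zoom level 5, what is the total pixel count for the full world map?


tiles per axis = 2^5 = 32
total tiles = 32^2 = 1024
pixels per axis = 32 * 573 = 18336
total pixels = 18336^2 = 336208896

336208896 pixels


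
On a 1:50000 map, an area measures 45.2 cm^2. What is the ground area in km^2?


ground_area = 45.2 * (50000/100)^2 = 11300000.0 m^2 = 11.3 km^2

11.3 km^2


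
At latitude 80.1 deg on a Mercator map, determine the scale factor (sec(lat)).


SF = 1 / cos(80.1) = 1 / 0.171929 = 5.816

5.816


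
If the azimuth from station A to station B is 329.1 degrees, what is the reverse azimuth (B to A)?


back azimuth = (329.1 + 180) mod 360 = 149.1 degrees

149.1 degrees


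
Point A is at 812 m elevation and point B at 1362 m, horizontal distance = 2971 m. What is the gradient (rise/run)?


gradient = (1362 - 812) / 2971 = 550 / 2971 = 0.1851

0.1851


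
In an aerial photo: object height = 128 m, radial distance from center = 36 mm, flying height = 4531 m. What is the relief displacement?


d = h * r / H = 128 * 36 / 4531 = 1.02 mm

1.02 mm


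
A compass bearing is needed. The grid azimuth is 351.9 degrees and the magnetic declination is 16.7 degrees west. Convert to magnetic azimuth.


magnetic azimuth = grid azimuth - declination (east +ve)
mag_az = 351.9 - -16.7 = 8.6 degrees

8.6 degrees


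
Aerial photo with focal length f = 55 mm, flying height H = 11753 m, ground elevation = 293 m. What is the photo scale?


scale = f / (H - h) = 55 mm / 11460 m = 55 / 11460000 = 1:208364

1:208364


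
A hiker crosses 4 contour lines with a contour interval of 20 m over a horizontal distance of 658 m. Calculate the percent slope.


elevation change = 4 * 20 = 80 m
slope = 80 / 658 * 100 = 12.2%

12.2%


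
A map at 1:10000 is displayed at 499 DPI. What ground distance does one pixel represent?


pixel_cm = 2.54 / 499 ≈ 0.00509 cm
ground = pixel_cm * 10000 / 100 = 2.54 * 10000 / (499 * 100) = 25400 / 49900 ≈ 0.51 m

0.51 m


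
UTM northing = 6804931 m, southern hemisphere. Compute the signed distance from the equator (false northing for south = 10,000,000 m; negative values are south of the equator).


For southern: actual = 6804931 - 10000000 = -3195069 m

-3195069 m


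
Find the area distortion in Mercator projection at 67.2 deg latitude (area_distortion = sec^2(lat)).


area_distortion = 1/cos^2(67.2) = 6.659

6.659


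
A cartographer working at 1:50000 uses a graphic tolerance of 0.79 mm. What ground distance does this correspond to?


ground = 0.79 mm * 50000 / 1000 = 39.5 m

39.5 m


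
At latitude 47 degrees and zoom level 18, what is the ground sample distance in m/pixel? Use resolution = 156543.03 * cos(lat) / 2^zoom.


res = 156543.03 * cos(47) / 2^18 = 156543.03 * 0.68199836 / 262144 = 0.41 m/pixel

0.41 m/pixel


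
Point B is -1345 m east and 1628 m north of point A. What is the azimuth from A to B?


az = atan2(-1345, 1628) = -39.6 deg
adjusted to 0-360: 320.4 degrees

320.4 degrees


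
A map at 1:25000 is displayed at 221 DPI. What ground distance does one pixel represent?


pixel_cm = 2.54 / 221 ≈ 0.011493 cm
ground = pixel_cm * 25000 / 100 = 2.54 * 25000 / (221 * 100) = 63500 / 22100 ≈ 2.87 m

2.87 m


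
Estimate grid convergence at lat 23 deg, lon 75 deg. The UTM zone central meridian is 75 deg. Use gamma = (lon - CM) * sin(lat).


gamma = (75 - 75) * sin(23) = 0 * 0.390731 = 0.0 degrees

0.0 degrees


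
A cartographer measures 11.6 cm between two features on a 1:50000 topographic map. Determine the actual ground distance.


ground = 11.6 cm * 50000 / 100 = 5800.0 m = 5.8 km

5.8 km


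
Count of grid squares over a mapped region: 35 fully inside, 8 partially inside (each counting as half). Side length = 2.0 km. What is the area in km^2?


effective squares = 35 + 8 * 0.5 = 39.0
area = 39.0 * 4.0 = 156.0 km^2

156.0 km^2


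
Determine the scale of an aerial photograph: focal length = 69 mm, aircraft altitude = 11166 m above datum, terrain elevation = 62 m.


scale = f / (H - h) = 69 mm / 11104 m = 69 / 11104000 = 1:160928

1:160928


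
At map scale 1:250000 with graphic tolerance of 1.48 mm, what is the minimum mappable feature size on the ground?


ground = 1.48 mm * 250000 / 1000 = 370.0 m

370.0 m


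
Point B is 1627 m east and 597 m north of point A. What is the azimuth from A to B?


az = atan2(1627, 597) = 69.9 deg
adjusted to 0-360: 69.9 degrees

69.9 degrees


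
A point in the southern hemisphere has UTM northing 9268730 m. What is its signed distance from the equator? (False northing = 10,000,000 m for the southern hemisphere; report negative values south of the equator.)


For southern: actual = 9268730 - 10000000 = -731270 m

-731270 m


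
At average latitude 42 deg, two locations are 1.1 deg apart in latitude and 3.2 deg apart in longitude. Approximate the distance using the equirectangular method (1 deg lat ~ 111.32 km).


dlat_km = 1.1 * 111.32 = 122.452
dlon_km = 3.2 * 111.32 * cos(42) ≈ 264.726
dist = sqrt(122.452^2 + 264.726^2) ≈ 291.7 km

291.7 km


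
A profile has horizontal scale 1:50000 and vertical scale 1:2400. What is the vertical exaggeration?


VE = horizontal_scale / vertical_scale = 50000 / 2400 ≈ 20.8

20.8x


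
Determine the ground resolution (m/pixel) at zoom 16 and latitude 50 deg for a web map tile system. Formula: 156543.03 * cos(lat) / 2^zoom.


res = 156543.03 * cos(50) / 2^16 = 156543.03 * 0.64278761 / 65536 = 1.54 m/pixel

1.54 m/pixel


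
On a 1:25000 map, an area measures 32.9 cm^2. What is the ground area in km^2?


ground_area = 32.9 * (25000/100)^2 = 2056250.0 m^2 = 2.05625 km^2 ≈ 2.056 km^2

2.056 km^2


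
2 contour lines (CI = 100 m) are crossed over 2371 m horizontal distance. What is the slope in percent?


elevation change = 2 * 100 = 200 m
slope = 200 / 2371 * 100 = 8.4%

8.4%


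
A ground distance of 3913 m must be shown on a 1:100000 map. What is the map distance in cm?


map_cm = 3913 * 100 / 100000 = 3.913 cm ≈ 3.91 cm

3.91 cm


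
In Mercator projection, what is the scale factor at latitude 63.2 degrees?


SF = 1 / cos(63.2) = 1 / 0.450878 = 2.218

2.218


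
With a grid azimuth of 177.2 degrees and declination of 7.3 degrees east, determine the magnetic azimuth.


magnetic azimuth = grid azimuth - declination (east +ve)
mag_az = 177.2 - 7.3 = 169.9 degrees

169.9 degrees


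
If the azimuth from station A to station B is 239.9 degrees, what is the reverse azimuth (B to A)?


back azimuth = (239.9 + 180) mod 360 = 59.9 degrees

59.9 degrees


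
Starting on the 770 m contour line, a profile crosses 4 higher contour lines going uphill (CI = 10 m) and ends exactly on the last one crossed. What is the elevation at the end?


elevation = 770 + 4 * 10 = 810 m

810 m


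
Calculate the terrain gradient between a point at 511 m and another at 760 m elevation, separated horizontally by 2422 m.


gradient = (760 - 511) / 2422 = 249 / 2422 = 0.1028

0.1028


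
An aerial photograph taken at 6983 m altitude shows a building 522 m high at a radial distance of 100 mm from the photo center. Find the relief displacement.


d = h * r / H = 522 * 100 / 6983 = 7.48 mm

7.48 mm


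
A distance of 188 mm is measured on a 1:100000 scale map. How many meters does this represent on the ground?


ground = 188 mm * 100000 / 1000 = 18800.0 m

18800.0 m


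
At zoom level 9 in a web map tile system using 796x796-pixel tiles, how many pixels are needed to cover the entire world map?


tiles per axis = 2^9 = 512
total tiles = 512^2 = 262144
pixels per axis = 512 * 796 = 407552
total pixels = 407552^2 = 166098632704

166098632704 pixels


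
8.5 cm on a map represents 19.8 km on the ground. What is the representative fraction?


ground = 19.8 km = 1980000 cm; RF denominator = ground / map = 1980000 / 8.5 ≈ 232941; RF = 1:232941

1:232941


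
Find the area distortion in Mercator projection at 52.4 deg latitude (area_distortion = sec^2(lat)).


area_distortion = 1/cos^2(52.4) = 2.686

2.686


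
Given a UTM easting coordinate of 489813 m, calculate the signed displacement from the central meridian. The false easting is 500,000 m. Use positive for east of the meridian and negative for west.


displacement = 489813 - 500000 = -10187 m

-10187 m


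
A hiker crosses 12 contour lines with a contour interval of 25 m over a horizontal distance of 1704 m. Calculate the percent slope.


elevation change = 12 * 25 = 300 m
slope = 300 / 1704 * 100 = 17.6%

17.6%


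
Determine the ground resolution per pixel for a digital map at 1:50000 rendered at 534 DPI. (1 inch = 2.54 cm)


pixel_cm = 2.54 / 534 ≈ 0.004757 cm
ground = pixel_cm * 50000 / 100 = 2.54 * 50000 / (534 * 100) = 127000 / 53400 ≈ 2.38 m

2.38 m


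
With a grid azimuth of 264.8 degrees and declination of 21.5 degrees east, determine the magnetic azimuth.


magnetic azimuth = grid azimuth - declination (east +ve)
mag_az = 264.8 - 21.5 = 243.3 degrees

243.3 degrees


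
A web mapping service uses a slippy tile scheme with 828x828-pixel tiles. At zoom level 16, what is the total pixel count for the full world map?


tiles per axis = 2^16 = 65536
total tiles = 65536^2 = 4294967296
pixels per axis = 65536 * 828 = 54263808
total pixels = 54263808^2 = 2944560858660864

2944560858660864 pixels


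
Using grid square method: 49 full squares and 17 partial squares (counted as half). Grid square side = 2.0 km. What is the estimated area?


effective squares = 49 + 17 * 0.5 = 57.5
area = 57.5 * 4.0 = 230.0 km^2

230.0 km^2


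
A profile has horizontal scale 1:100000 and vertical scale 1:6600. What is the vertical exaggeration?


VE = horizontal_scale / vertical_scale = 100000 / 6600 ≈ 15.2

15.2x


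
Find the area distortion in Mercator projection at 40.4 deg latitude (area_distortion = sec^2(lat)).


area_distortion = 1/cos^2(40.4) = 1.724

1.724


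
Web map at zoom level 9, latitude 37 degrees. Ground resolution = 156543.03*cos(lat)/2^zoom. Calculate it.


res = 156543.03 * cos(37) / 2^9 = 156543.03 * 0.79863551 / 512 = 244.18 m/pixel

244.18 m/pixel


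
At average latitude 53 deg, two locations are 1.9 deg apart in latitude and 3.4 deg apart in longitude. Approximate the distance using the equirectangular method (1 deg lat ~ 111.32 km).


dlat_km = 1.9 * 111.32 = 211.508
dlon_km = 3.4 * 111.32 * cos(53) ≈ 227.78
dist = sqrt(211.508^2 + 227.78^2) ≈ 310.8 km

310.8 km


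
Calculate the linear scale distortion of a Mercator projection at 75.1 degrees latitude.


SF = 1 / cos(75.1) = 1 / 0.257133 = 3.889

3.889


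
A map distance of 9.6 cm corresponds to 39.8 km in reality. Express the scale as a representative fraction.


ground = 39.8 km = 3980000 cm; RF denominator = ground / map = 3980000 / 9.6 ≈ 414583; RF = 1:414583

1:414583


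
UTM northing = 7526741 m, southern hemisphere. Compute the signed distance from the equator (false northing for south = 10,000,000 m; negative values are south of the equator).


For southern: actual = 7526741 - 10000000 = -2473259 m

-2473259 m


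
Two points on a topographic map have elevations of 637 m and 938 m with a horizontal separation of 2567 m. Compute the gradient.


gradient = (938 - 637) / 2567 = 301 / 2567 = 0.1173

0.1173


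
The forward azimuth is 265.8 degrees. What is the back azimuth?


back azimuth = (265.8 + 180) mod 360 = 85.8 degrees

85.8 degrees


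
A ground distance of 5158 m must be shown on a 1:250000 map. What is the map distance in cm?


map_cm = 5158 * 100 / 250000 = 2.0632 cm ≈ 2.06 cm

2.06 cm


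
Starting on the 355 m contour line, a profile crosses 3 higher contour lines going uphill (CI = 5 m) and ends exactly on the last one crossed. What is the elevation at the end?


elevation = 355 + 3 * 5 = 370 m

370 m


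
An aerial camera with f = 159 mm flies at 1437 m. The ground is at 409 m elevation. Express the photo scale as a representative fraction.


scale = f / (H - h) = 159 mm / 1028 m = 159 / 1028000 = 1:6465

1:6465


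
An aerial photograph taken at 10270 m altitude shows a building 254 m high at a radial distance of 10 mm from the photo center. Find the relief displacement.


d = h * r / H = 254 * 10 / 10270 = 0.25 mm

0.25 mm


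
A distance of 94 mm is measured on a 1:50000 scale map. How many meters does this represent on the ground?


ground = 94 mm * 50000 / 1000 = 4700.0 m

4700.0 m


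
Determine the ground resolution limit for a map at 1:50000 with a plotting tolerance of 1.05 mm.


ground = 1.05 mm * 50000 / 1000 = 52.5 m

52.5 m


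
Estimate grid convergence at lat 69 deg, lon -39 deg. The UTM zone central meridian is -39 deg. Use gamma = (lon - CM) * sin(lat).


gamma = (-39 - -39) * sin(69) = 0 * 0.93358 = 0.0 degrees

0.0 degrees


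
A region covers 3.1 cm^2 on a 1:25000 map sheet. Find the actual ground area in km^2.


ground_area = 3.1 * (25000/100)^2 = 193750.0 m^2 = 0.19375 km^2 ≈ 0.194 km^2

0.194 km^2


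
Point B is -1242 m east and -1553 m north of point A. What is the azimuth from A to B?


az = atan2(-1242, -1553) = -141.3 deg
adjusted to 0-360: 218.7 degrees

218.7 degrees


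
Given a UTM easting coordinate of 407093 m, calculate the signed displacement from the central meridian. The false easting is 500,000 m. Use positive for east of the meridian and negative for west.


displacement = 407093 - 500000 = -92907 m

-92907 m


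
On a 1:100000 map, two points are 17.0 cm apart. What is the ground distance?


ground = 17.0 cm * 100000 / 100 = 17000.0 m = 17.0 km

17.0 km


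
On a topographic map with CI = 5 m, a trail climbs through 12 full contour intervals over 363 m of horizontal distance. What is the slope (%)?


elevation change = 12 * 5 = 60 m
slope = 60 / 363 * 100 = 16.5%

16.5%


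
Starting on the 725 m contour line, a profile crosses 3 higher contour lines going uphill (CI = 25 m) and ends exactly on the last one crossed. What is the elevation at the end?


elevation = 725 + 3 * 25 = 800 m

800 m


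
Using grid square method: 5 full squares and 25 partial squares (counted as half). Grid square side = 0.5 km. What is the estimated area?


effective squares = 5 + 25 * 0.5 = 17.5
area = 17.5 * 0.25 = 4.375 km^2

4.375 km^2


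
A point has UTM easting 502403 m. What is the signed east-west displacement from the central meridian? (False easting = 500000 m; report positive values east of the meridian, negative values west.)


displacement = 502403 - 500000 = 2403 m

2403 m


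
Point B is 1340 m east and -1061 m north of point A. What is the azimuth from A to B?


az = atan2(1340, -1061) = 128.4 deg
adjusted to 0-360: 128.4 degrees

128.4 degrees


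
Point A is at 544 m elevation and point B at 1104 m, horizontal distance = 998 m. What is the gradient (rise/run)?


gradient = (1104 - 544) / 998 = 560 / 998 = 0.5611

0.5611


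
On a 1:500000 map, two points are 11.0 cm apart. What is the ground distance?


ground = 11.0 cm * 500000 / 100 = 55000.0 m = 55.0 km

55.0 km


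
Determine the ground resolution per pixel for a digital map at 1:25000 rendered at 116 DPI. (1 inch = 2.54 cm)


pixel_cm = 2.54 / 116 ≈ 0.021897 cm
ground = pixel_cm * 25000 / 100 = 2.54 * 25000 / (116 * 100) = 63500 / 11600 ≈ 5.47 m

5.47 m


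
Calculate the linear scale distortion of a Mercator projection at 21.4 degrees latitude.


SF = 1 / cos(21.4) = 1 / 0.931056 = 1.074

1.074


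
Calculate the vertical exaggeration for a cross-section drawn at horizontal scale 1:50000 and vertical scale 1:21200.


VE = horizontal_scale / vertical_scale = 50000 / 21200 ≈ 2.4

2.4x


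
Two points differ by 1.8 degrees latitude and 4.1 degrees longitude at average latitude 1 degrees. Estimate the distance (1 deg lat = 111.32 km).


dlat_km = 1.8 * 111.32 = 200.376
dlon_km = 4.1 * 111.32 * cos(1) ≈ 456.342
dist = sqrt(200.376^2 + 456.342^2) ≈ 498.4 km

498.4 km


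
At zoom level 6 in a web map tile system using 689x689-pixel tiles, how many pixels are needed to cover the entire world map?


tiles per axis = 2^6 = 64
total tiles = 64^2 = 4096
pixels per axis = 64 * 689 = 44096
total pixels = 44096^2 = 1944457216

1944457216 pixels


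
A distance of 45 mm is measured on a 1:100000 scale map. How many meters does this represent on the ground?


ground = 45 mm * 100000 / 1000 = 4500.0 m

4500.0 m


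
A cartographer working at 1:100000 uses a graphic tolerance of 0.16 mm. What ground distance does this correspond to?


ground = 0.16 mm * 100000 / 1000 = 16.0 m

16.0 m


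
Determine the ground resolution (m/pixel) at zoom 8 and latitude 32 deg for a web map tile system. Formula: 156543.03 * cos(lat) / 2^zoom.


res = 156543.03 * cos(32) / 2^8 = 156543.03 * 0.8480481 / 256 = 518.58 m/pixel

518.58 m/pixel


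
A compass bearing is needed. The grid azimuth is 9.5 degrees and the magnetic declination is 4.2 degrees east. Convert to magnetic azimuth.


magnetic azimuth = grid azimuth - declination (east +ve)
mag_az = 9.5 - 4.2 = 5.3 degrees

5.3 degrees


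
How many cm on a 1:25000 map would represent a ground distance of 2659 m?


map_cm = 2659 * 100 / 25000 = 10.636 cm ≈ 10.64 cm

10.64 cm


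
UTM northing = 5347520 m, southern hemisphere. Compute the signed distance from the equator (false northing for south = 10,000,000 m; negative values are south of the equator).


For southern: actual = 5347520 - 10000000 = -4652480 m

-4652480 m


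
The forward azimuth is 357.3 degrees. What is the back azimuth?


back azimuth = (357.3 + 180) mod 360 = 177.3 degrees

177.3 degrees


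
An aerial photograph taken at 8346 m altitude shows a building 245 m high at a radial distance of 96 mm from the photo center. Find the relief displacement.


d = h * r / H = 245 * 96 / 8346 = 2.82 mm

2.82 mm


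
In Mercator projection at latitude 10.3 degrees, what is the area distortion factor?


area_distortion = 1/cos^2(10.3) = 1.033

1.033


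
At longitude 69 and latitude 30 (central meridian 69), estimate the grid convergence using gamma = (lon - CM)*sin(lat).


gamma = (69 - 69) * sin(30) = 0 * 0.5 = 0.0 degrees

0.0 degrees


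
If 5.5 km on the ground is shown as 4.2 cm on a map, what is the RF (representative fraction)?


ground = 5.5 km = 550000 cm; RF denominator = ground / map = 550000 / 4.2 ≈ 130952; RF = 1:130952

1:130952


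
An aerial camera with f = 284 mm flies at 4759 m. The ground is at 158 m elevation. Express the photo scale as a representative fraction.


scale = f / (H - h) = 284 mm / 4601 m = 284 / 4601000 = 1:16201

1:16201


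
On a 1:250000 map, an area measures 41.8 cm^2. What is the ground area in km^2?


ground_area = 41.8 * (250000/100)^2 = 261250000.0 m^2 = 261.25 km^2

261.25 km^2


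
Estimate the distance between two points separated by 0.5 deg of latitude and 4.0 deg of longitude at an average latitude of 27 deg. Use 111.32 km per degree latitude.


dlat_km = 0.5 * 111.32 = 55.66
dlon_km = 4.0 * 111.32 * cos(27) ≈ 396.747
dist = sqrt(55.66^2 + 396.747^2) ≈ 400.6 km

400.6 km


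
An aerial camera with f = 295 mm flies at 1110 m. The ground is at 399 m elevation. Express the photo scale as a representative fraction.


scale = f / (H - h) = 295 mm / 711 m = 295 / 711000 = 1:2410

1:2410


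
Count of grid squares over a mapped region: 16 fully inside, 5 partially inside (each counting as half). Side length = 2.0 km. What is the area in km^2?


effective squares = 16 + 5 * 0.5 = 18.5
area = 18.5 * 4.0 = 74.0 km^2

74.0 km^2


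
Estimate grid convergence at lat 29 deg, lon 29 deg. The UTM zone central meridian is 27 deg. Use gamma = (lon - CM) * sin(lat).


gamma = (29 - 27) * sin(29) = 2 * 0.48481 = 0.97 degrees

0.97 degrees


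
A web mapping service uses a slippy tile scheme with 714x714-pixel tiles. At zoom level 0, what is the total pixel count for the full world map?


tiles per axis = 2^0 = 1
total tiles = 1^2 = 1
pixels per axis = 1 * 714 = 714
total pixels = 714^2 = 509796

509796 pixels


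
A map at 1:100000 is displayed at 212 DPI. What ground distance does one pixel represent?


pixel_cm = 2.54 / 212 ≈ 0.011981 cm
ground = pixel_cm * 100000 / 100 = 2.54 * 100000 / (212 * 100) = 254000 / 21200 ≈ 11.98 m

11.98 m


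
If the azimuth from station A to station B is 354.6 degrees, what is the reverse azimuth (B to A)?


back azimuth = (354.6 + 180) mod 360 = 174.6 degrees

174.6 degrees


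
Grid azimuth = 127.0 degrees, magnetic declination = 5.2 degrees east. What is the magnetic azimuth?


magnetic azimuth = grid azimuth - declination (east +ve)
mag_az = 127.0 - 5.2 = 121.8 degrees

121.8 degrees


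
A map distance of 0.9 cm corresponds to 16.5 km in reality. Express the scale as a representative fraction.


ground = 16.5 km = 1650000 cm; RF denominator = ground / map = 1650000 / 0.9 ≈ 1833333; RF = 1:1833333

1:1833333


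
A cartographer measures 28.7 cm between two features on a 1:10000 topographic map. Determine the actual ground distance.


ground = 28.7 cm * 10000 / 100 = 2870.0 m = 2.87 km

2.87 km


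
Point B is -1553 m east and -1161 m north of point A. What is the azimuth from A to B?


az = atan2(-1553, -1161) = -126.8 deg
adjusted to 0-360: 233.2 degrees

233.2 degrees


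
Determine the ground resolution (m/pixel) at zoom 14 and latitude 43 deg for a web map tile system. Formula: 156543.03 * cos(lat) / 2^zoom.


res = 156543.03 * cos(43) / 2^14 = 156543.03 * 0.7313537 / 16384 = 6.99 m/pixel

6.99 m/pixel


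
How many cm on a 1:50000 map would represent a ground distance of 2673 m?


map_cm = 2673 * 100 / 50000 = 5.346 cm ≈ 5.35 cm

5.35 cm


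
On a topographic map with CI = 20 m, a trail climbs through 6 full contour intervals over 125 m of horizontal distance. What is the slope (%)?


elevation change = 6 * 20 = 120 m
slope = 120 / 125 * 100 = 96.0%

96.0%


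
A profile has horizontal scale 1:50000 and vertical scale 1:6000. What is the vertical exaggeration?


VE = horizontal_scale / vertical_scale = 50000 / 6000 ≈ 8.3

8.3x


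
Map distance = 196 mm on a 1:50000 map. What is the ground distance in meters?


ground = 196 mm * 50000 / 1000 = 9800.0 m

9800.0 m


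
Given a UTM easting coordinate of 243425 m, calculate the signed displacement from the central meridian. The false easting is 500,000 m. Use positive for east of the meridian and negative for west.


displacement = 243425 - 500000 = -256575 m

-256575 m


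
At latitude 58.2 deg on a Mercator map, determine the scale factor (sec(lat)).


SF = 1 / cos(58.2) = 1 / 0.526956 = 1.898

1.898


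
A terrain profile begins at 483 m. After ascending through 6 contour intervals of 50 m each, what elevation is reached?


elevation = 483 + 6 * 50 = 783 m

783 m


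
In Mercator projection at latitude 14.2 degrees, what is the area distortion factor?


area_distortion = 1/cos^2(14.2) = 1.064

1.064


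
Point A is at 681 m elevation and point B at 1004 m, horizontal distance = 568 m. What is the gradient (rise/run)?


gradient = (1004 - 681) / 568 = 323 / 568 = 0.5687

0.5687


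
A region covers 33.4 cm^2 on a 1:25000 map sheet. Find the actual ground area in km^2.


ground_area = 33.4 * (25000/100)^2 = 2087500.0 m^2 = 2.0875 km^2 ≈ 2.088 km^2

2.088 km^2


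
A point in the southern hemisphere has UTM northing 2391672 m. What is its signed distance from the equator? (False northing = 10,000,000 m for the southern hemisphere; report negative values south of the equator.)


For southern: actual = 2391672 - 10000000 = -7608328 m

-7608328 m


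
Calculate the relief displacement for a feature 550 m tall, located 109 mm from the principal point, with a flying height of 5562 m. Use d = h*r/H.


d = h * r / H = 550 * 109 / 5562 = 10.78 mm

10.78 mm


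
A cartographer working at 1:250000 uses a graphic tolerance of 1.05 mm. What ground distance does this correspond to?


ground = 1.05 mm * 250000 / 1000 = 262.5 m

262.5 m


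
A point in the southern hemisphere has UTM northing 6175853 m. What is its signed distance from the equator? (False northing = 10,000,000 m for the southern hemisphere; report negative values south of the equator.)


For southern: actual = 6175853 - 10000000 = -3824147 m

-3824147 m


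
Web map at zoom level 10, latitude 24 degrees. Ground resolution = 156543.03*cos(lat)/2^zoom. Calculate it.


res = 156543.03 * cos(24) / 2^10 = 156543.03 * 0.91354546 / 1024 = 139.66 m/pixel

139.66 m/pixel


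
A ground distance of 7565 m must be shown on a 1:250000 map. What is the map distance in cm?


map_cm = 7565 * 100 / 250000 = 3.026 cm ≈ 3.03 cm

3.03 cm


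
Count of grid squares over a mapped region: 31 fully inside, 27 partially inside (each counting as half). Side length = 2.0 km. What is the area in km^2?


effective squares = 31 + 27 * 0.5 = 44.5
area = 44.5 * 4.0 = 178.0 km^2

178.0 km^2
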